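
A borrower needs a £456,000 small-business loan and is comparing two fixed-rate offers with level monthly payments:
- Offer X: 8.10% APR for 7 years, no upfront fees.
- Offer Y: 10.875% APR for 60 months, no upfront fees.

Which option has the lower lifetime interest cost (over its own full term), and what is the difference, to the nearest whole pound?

Offer X: at 8.10% the monthly rate is 0.0067500, so the payment is 456,000 × 0.0067500 / (1 − 1.0067500^−84) = £7,130.05.
Total interest on Offer X = 84 × £7,130.05 − £456,000 = £142,924.20.
Offer Y: at 10.875% the monthly rate is 0.0090625, so the payment is 456,000 × 0.0090625 / (1 − 1.0090625^−60) = £9,886.14.
Total interest on Offer Y = 60 × £9,886.14 − £456,000 = £137,168.40.
Offer Y is lower by £5,755.80.

Offer Y by £5,756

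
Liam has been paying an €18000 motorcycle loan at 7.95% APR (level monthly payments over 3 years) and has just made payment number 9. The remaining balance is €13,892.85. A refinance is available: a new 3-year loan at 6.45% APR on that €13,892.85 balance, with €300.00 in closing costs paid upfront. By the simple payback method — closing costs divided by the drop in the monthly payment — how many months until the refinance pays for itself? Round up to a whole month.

3 months

Current payment = 18,000 × 7.95%/12 / (1 − (1+0.0066250)^−36) = €563.64.
Refinanced payment = 13,892.85 × 0.0053750 / (1 − (1+0.0053750)^−36) = €425.49.
Monthly savings = €563.64 − €425.49 = €138.15.
Break-even = €300.00 / €138.15 = 2.17 → 3 months.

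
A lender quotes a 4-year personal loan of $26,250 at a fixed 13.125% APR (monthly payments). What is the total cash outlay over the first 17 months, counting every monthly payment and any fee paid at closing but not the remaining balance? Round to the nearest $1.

$11,999

Monthly rate = 13.125%/12 = 0.0109375; payment = 26,250 × 0.0109375 / (1 − (1+0.0109375)^−48) = $705.85.
Total outlay = 17 × $705.85 = $11,999.45.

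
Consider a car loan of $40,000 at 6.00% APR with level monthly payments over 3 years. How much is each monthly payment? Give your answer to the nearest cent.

At 6.00% the monthly rate is 0.0050000, so the payment is 40,000 × 0.0050000 / (1 − 1.0050000^−36) = $1,216.88.

$1,216.88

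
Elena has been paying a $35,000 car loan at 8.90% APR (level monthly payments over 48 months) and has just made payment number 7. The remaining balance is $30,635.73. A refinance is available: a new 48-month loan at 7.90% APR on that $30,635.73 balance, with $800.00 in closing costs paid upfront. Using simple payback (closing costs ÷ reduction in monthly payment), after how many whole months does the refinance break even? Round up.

7 months

Current payment = 35,000 × 8.9%/12 / (1 − (1+0.0074167)^−48) = $869.32.
Refinanced payment = 30,635.73 × 0.0065833 / (1 − (1+0.0065833)^−48) = $746.47.
Monthly savings = $869.32 − $746.47 = $122.85.
Break-even = $800.00 / $122.85 = 6.51 → 7 months.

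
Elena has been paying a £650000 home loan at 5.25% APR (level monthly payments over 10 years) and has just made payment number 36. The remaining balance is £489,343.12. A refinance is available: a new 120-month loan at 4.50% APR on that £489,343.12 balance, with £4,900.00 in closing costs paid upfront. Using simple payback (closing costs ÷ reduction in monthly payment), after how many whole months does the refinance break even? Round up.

3 months

Current payment = 650,000 × 5.25%/12 / (1 − (1+0.0043750)^−120) = £6,973.96.
Refinanced payment = 489,343.12 × 0.0037500 / (1 − (1+0.0037500)^−120) = £5,071.47.
Monthly savings = £6,973.96 − £5,071.47 = £1,902.49.
Break-even = £4,900.00 / £1,902.49 = 2.58 → 3 months.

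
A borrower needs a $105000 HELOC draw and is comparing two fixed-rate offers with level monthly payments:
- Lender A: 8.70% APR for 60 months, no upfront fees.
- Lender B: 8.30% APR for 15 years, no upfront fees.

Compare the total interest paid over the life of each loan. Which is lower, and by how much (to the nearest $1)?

Lender A: at 8.70% the monthly rate is 0.0072500, so the payment is 105,000 × 0.0072500 / (1 − 1.0072500^−60) = $2,164.37.
Total interest on Lender A = 60 × $2,164.37 − $105,000 = $24,862.20.
Lender B: monthly rate = 8.3%/12 = 0.0069167; payment = 105,000 × 0.0069167 / (1 − (1+0.0069167)^−180) = $1,021.70.
Total interest on Lender B = 180 × $1,021.70 − $105,000 = $78,906.00.
Lender A is lower by $54,043.80.

Lender A by $54,044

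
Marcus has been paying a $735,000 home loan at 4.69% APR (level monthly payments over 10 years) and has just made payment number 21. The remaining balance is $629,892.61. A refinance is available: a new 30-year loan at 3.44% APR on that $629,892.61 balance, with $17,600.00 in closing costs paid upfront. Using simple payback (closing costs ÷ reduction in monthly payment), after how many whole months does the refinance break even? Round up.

Current payment = 735,000 × 4.69%/12 / (1 − (1+0.0039083)^−120) = $7,684.92.
Refinanced payment = 629,892.61 × 0.0028667 / (1 − (1+0.0028667)^−360) = $2,807.44.
Monthly savings = $7,684.92 − $2,807.44 = $4,877.48.
Break-even = $17,600.00 / $4,877.48 = 3.61 → 4 months.

4 months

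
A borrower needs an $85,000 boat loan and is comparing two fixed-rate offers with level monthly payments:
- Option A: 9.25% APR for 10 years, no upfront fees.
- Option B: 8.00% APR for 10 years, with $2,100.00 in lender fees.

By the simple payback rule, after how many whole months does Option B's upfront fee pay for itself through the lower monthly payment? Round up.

37 months

Option A: monthly rate = 9.25%/12 = 0.0077083; payment = 85,000 × 0.0077083 / (1 − (1+0.0077083)^−120) = $1,088.28.
Option B: monthly rate = 8%/12 = 0.0066667; payment = 85,000 × 0.0066667 / (1 − (1+0.0066667)^−120) = $1,031.28.
Monthly savings = $1,088.28 − $1,031.28 = $57.00.
Break-even = $2,100.00 / $57.00 = 36.84 → 37 months.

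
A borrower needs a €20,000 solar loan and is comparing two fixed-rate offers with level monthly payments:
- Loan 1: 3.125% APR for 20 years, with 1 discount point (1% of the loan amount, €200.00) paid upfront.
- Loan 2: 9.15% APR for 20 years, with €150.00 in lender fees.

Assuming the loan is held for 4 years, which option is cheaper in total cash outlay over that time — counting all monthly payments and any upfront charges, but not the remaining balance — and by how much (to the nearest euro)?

Loan 1 by €3,296

Loan 1: at 3.125% the monthly rate is 0.0026042, so the payment is 20,000 × 0.0026042 / (1 − 1.0026042^−240) = €112.18.
Loan 2: at 9.15% the monthly rate is 0.0076250, so the payment is 20,000 × 0.0076250 / (1 − 1.0076250^−240) = €181.88.
Over 48 months: Loan 1 costs 48 × €112.18 + €200.00 = €5,584.64; Loan 2 costs 48 × €181.88 + €150.00 = €8,880.24.
Loan 1 is cheaper by €8,880.24 − €5,584.64 = €3,295.60.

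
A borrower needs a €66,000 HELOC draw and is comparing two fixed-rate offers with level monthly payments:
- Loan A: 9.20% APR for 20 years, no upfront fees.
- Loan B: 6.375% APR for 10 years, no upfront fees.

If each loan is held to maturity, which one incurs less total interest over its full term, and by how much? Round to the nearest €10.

Loan A: at 9.20% the monthly rate is 0.0076667, so the payment is 66,000 × 0.0076667 / (1 − 1.0076667^−240) = €602.33.
Total interest on Loan A = 240 × €602.33 − €66,000 = €78,559.20.
Loan B: at 6.375% the monthly rate is 0.0053125, so the payment is 66,000 × 0.0053125 / (1 − 1.0053125^−120) = €745.23.
Total interest on Loan B = 120 × €745.23 − €66,000 = €23,427.60.
Loan B is lower by €55,131.60.

Loan B by €55,130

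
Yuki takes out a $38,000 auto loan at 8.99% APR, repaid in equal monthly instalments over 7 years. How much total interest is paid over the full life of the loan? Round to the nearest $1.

$13,340

At 8.99% the monthly rate is 0.0074917, so the payment is 38,000 × 0.0074917 / (1 − 1.0074917^−84) = $611.19.
Total paid = 84 × $611.19 = $51,339.96; interest = $51,339.96 − $38,000 = $13,339.96.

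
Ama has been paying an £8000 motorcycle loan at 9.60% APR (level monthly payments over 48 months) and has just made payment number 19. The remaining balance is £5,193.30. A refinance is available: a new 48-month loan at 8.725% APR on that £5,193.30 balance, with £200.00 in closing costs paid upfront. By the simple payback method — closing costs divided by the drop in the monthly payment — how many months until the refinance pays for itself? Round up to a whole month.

3 months

Current payment = 8,000 × 9.6%/12 / (1 − (1+0.0080000)^−48) = £201.37.
Refinanced payment = 5,193.30 × 0.0072708 / (1 − (1+0.0072708)^−48) = £128.56.
Monthly savings = £201.37 − £128.56 = £72.81.
Break-even = £200.00 / £72.81 = 2.75 → 3 months.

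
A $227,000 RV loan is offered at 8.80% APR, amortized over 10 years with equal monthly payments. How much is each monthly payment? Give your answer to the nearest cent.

At 8.80% the monthly rate is 0.0073333, so the payment is 227,000 × 0.0073333 / (1 − 1.0073333^−120) = $2,851.03.

$2,851.03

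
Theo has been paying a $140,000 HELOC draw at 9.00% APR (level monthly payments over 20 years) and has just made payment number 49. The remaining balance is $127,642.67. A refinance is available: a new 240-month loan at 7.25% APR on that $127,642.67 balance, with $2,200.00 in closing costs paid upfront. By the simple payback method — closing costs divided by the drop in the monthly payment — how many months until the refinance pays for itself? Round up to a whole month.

9 months

Current payment = 140,000 × 9%/12 / (1 − (1+0.0075000)^−240) = $1,259.62.
Refinanced payment = 127,642.67 × 0.0060417 / (1 − (1+0.0060417)^−240) = $1,008.86.
Monthly savings = $1,259.62 − $1,008.86 = $250.76.
Break-even = $2,200.00 / $250.76 = 8.77 → 9 months.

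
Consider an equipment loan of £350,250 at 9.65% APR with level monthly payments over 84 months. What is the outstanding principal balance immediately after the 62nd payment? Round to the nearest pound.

With monthly rate i = 9.65%/12 = 0.0080417, the balance after k of n payments is P · [(1+i)^n − (1+i)^k] / [(1+i)^n − 1].
(1+0.0080417)^84 = 1.95971372 and (1+0.0080417)^62 = 1.64310755, so the balance is 350,250 × (1.95971372 − 1.64310755) / (1.95971372 − 1) = £115,546.24.

£115,546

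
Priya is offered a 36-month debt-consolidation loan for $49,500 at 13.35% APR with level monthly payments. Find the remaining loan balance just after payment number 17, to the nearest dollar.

$28,565

With monthly rate i = 13.35%/12 = 0.0111250, the balance after k of n payments is P · [(1+i)^n − (1+i)^k] / [(1+i)^n − 1].
(1+0.0111250)^36 = 1.48927378 and (1+0.0111250)^17 = 1.20693095, so the balance is 49,500 × (1.48927378 − 1.20693095) / (1.48927378 − 1) = $28,564.72.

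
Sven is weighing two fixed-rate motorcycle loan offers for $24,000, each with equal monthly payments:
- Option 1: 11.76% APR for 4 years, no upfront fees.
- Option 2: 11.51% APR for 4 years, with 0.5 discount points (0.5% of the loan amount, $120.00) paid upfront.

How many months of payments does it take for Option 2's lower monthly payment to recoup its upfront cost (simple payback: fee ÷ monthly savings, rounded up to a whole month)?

Option 1: monthly rate = 11.76%/12 = 0.0098000; payment = 24,000 × 0.0098000 / (1 − (1+0.0098000)^−48) = $629.19.
Option 2: monthly rate = 11.51%/12 = 0.0095917; payment = 24,000 × 0.0095917 / (1 − (1+0.0095917)^−48) = $626.25.
Monthly savings = $629.19 − $626.25 = $2.94.
Break-even = $120.00 / $2.94 = 40.82 → 41 months.

41 months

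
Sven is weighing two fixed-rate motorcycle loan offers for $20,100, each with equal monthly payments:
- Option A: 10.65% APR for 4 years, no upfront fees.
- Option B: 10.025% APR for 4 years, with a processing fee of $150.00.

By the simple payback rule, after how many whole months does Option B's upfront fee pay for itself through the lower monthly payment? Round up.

25 months

Option A: at 10.65% the monthly rate is 0.0088750, so the payment is 20,100 × 0.0088750 / (1 − 1.0088750^−48) = $516.09.
Option B: monthly rate = 10.025%/12 = 0.0083542; payment = 20,100 × 0.0083542 / (1 − (1+0.0083542)^−48) = $510.03.
Monthly savings = $516.09 − $510.03 = $6.06.
Break-even = $150.00 / $6.06 = 24.75 → 25 months.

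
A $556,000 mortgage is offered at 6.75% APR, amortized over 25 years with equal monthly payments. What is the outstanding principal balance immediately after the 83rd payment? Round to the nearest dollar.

$480,742

With monthly rate i = 6.75%/12 = 0.0056250, the balance after k of n payments is P · [(1+i)^n − (1+i)^k] / [(1+i)^n − 1].
(1+0.0056250)^300 = 5.38044793 and (1+0.0056250)^83 = 1.59291683, so the balance is 556,000 × (5.38044793 − 1.59291683) / (5.38044793 − 1) = $480,742.46.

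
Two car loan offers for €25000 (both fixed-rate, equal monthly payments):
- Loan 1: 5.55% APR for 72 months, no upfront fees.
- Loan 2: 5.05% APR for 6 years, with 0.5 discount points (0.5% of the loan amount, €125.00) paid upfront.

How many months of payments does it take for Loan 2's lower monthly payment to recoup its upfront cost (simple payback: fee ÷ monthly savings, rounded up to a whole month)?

Loan 1: at 5.55% the monthly rate is 0.0046250, so the payment is 25,000 × 0.0046250 / (1 − 1.0046250^−72) = €409.03.
Loan 2: at 5.05% the monthly rate is 0.0042083, so the payment is 25,000 × 0.0042083 / (1 − 1.0042083^−72) = €403.20.
Monthly savings = €409.03 − €403.20 = €5.83.
Break-even = €125.00 / €5.83 = 21.44 → 22 months.

22 months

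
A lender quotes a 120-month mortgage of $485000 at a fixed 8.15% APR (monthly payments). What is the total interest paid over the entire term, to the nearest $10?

Monthly rate = 8.15%/12 = 0.0067917; payment = 485,000 × 0.0067917 / (1 − (1+0.0067917)^−120) = $5,922.90.
Total paid = 120 × $5,922.90 = $710,748.00; interest = $710,748.00 − $485,000 = $225,748.00.

$225,750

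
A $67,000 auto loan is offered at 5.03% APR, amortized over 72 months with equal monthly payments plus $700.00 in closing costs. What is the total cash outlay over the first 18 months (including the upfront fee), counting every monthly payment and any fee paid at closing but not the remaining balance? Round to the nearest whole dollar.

Monthly rate = 5.03%/12 = 0.0041917; payment = 67,000 × 0.0041917 / (1 − (1+0.0041917)^−72) = $1,079.96.
Total outlay = 18 × $1,079.96 + $700.00 = $20,139.28.

$20,139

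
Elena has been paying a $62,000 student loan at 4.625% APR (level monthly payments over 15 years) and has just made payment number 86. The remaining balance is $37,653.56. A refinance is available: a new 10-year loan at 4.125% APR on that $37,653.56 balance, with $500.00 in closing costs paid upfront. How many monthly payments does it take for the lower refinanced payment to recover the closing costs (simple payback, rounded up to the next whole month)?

6 months

Current payment = 62,000 × 4.625%/12 / (1 − (1+0.0038542)^−180) = $478.27.
Refinanced payment = 37,653.56 × 0.0034375 / (1 − (1+0.0034375)^−120) = $383.46.
Monthly savings = $478.27 − $383.46 = $94.81.
Break-even = $500.00 / $94.81 = 5.27 → 6 months.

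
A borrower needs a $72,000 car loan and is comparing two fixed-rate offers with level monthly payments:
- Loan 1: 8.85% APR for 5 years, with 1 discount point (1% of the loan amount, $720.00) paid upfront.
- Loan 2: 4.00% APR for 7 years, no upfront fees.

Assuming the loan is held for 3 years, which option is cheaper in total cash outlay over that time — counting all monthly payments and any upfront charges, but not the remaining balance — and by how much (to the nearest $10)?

Loan 1: at 8.85% the monthly rate is 0.0073750, so the payment is 72,000 × 0.0073750 / (1 − 1.0073750^−60) = $1,489.37.
Loan 2: at 4.00% the monthly rate is 0.0033333, so the payment is 72,000 × 0.0033333 / (1 − 1.0033333^−84) = $984.15.
Over 36 months: Loan 1 costs 36 × $1,489.37 + $720.00 = $54,337.32; Loan 2 costs 36 × $984.15 = $35,429.40.
Loan 2 is cheaper by $54,337.32 − $35,429.40 = $18,907.92.

Loan 2 by $18,910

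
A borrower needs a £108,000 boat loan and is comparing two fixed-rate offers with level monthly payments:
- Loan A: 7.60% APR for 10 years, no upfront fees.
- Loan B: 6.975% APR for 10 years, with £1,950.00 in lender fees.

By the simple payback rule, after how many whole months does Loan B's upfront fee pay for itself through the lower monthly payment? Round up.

56 months

Loan A: at 7.60% the monthly rate is 0.0063333, so the payment is 108,000 × 0.0063333 / (1 − 1.0063333^−120) = £1,287.62.
Loan B: at 6.975% the monthly rate is 0.0058125, so the payment is 108,000 × 0.0058125 / (1 − 1.0058125^−120) = £1,252.58.
Monthly savings = £1,287.62 − £1,252.58 = £35.04.
Break-even = £1,950.00 / £35.04 = 55.65 → 56 months.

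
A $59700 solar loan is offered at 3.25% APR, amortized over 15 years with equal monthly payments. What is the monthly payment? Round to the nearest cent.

$419.49

Monthly rate = 3.25%/12 = 0.0027083; payment = 59,700 × 0.0027083 / (1 − (1+0.0027083)^−180) = $419.49.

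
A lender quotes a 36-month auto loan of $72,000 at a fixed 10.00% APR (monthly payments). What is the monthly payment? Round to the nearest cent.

$2,323.24

At 10.00% the monthly rate is 0.0083333, so the payment is 72,000 × 0.0083333 / (1 − 1.0083333^−36) = $2,323.24.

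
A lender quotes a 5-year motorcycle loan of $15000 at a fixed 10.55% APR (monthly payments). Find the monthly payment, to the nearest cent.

At 10.55% the monthly rate is 0.0087917, so the payment is 15,000 × 0.0087917 / (1 − 1.0087917^−60) = $322.78.

$322.78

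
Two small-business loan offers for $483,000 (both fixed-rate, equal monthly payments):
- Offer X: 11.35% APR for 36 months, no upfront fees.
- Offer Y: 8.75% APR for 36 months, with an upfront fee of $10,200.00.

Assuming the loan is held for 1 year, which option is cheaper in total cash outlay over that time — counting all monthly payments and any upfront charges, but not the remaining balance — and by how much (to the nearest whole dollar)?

Offer X by $3,122

Offer X: monthly rate = 11.35%/12 = 0.0094583; payment = 483,000 × 0.0094583 / (1 − (1+0.0094583)^−36) = $15,892.98.
Offer Y: monthly rate = 8.75%/12 = 0.0072917; payment = 483,000 × 0.0072917 / (1 − (1+0.0072917)^−36) = $15,303.13.
Over 12 months: Offer X costs 12 × $15,892.98 = $190,715.76; Offer Y costs 12 × $15,303.13 + $10,200.00 = $193,837.56.
Offer X is cheaper by $193,837.56 − $190,715.76 = $3,121.80.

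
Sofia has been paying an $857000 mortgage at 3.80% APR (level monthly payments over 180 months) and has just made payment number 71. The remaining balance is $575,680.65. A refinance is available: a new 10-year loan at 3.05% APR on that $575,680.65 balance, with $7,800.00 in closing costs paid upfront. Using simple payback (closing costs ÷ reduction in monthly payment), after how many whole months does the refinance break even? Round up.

12 months

Current payment = 857,000 × 3.8%/12 / (1 − (1+0.0031667)^−180) = $6,253.58.
Refinanced payment = 575,680.65 × 0.0025417 / (1 − (1+0.0025417)^−120) = $5,572.11.
Monthly savings = $6,253.58 − $5,572.11 = $681.47.
Break-even = $7,800.00 / $681.47 = 11.45 → 12 months.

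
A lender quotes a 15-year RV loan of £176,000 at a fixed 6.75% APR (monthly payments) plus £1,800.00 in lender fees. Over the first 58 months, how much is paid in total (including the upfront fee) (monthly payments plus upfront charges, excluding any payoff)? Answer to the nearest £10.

£92,130

Monthly rate = 6.75%/12 = 0.0056250; payment = 176,000 × 0.0056250 / (1 − (1+0.0056250)^−180) = £1,557.44.
Total outlay = 58 × £1,557.44 + £1,800.00 = £92,131.52.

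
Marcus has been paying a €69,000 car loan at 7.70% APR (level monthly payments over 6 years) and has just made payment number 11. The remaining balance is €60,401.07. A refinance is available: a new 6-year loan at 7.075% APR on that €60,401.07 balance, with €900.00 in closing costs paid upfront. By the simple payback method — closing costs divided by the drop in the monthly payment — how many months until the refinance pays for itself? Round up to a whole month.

6 months

Current payment = 69,000 × 7.7%/12 / (1 − (1+0.0064167)^−72) = €1,199.71.
Refinanced payment = 60,401.07 × 0.0058958 / (1 − (1+0.0058958)^−72) = €1,031.95.
Monthly savings = €1,199.71 − €1,031.95 = €167.76.
Break-even = €900.00 / €167.76 = 5.36 → 6 months.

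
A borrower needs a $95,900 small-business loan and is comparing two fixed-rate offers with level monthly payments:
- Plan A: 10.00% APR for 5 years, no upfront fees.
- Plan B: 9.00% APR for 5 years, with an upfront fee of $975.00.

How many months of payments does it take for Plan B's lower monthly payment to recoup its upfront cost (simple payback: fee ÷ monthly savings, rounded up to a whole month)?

21 months

Plan A: monthly rate = 10%/12 = 0.0083333; payment = 95,900 × 0.0083333 / (1 − (1+0.0083333)^−60) = $2,037.59.
Plan B: monthly rate = 9%/12 = 0.0075000; payment = 95,900 × 0.0075000 / (1 − (1+0.0075000)^−60) = $1,990.73.
Monthly savings = $2,037.59 − $1,990.73 = $46.86.
Break-even = $975.00 / $46.86 = 20.81 → 21 months.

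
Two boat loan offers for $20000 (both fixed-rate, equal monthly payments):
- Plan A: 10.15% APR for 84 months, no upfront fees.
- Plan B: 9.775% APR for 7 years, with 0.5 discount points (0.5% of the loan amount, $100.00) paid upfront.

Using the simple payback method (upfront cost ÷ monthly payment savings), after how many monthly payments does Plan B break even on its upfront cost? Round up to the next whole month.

Plan A: monthly rate = 10.15%/12 = 0.0084583; payment = 20,000 × 0.0084583 / (1 − (1+0.0084583)^−84) = $333.58.
Plan B: monthly rate = 9.775%/12 = 0.0081458; payment = 20,000 × 0.0081458 / (1 − (1+0.0081458)^−84) = $329.70.
Monthly savings = $333.58 − $329.70 = $3.88.
Break-even = $100.00 / $3.88 = 25.77 → 26 months.

26 months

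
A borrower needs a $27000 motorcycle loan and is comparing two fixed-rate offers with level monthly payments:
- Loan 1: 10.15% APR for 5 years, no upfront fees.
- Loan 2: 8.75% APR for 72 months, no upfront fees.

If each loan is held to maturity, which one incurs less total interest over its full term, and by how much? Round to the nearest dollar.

Loan 1 by $261

Loan 1: monthly rate = 10.15%/12 = 0.0084583; payment = 27,000 × 0.0084583 / (1 − (1+0.0084583)^−60) = $575.67.
Total interest on Loan 1 = 60 × $575.67 − $27,000 = $7,540.20.
Loan 2: at 8.75% the monthly rate is 0.0072917, so the payment is 27,000 × 0.0072917 / (1 − 1.0072917^−72) = $483.35.
Total interest on Loan 2 = 72 × $483.35 − $27,000 = $7,801.20.
Loan 1 is lower by $261.00.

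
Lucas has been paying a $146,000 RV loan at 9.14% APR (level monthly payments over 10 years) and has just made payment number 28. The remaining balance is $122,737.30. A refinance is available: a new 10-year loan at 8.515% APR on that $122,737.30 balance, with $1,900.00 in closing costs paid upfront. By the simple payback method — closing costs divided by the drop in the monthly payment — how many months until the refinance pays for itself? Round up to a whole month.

Current payment = 146,000 × 9.14%/12 / (1 − (1+0.0076167)^−120) = $1,860.55.
Refinanced payment = 122,737.30 × 0.0070958 / (1 − (1+0.0070958)^−120) = $1,522.75.
Monthly savings = $1,860.55 − $1,522.75 = $337.80.
Break-even = $1,900.00 / $337.80 = 5.62 → 6 months.

6 months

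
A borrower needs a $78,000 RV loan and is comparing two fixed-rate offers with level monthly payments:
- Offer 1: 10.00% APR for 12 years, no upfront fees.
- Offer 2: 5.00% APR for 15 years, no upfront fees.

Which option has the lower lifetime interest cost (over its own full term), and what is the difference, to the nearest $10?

Offer 2 by $23,200

Offer 1: at 10.00% the monthly rate is 0.0083333, so the payment is 78,000 × 0.0083333 / (1 − 1.0083333^−144) = $932.16.
Total interest on Offer 1 = 144 × $932.16 − $78,000 = $56,231.04.
Offer 2: at 5.00% the monthly rate is 0.0041667, so the payment is 78,000 × 0.0041667 / (1 − 1.0041667^−180) = $616.82.
Total interest on Offer 2 = 180 × $616.82 − $78,000 = $33,027.60.
Offer 2 is lower by $23,203.44.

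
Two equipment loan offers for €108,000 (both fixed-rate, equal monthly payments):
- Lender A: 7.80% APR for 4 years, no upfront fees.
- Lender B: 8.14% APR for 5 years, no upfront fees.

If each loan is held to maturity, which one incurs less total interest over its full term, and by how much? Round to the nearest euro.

Lender A by €5,755

Lender A: monthly rate = 7.8%/12 = 0.0065000; payment = 108,000 × 0.0065000 / (1 − (1+0.0065000)^−48) = €2,626.47.
Total interest on Lender A = 48 × €2,626.47 − €108,000 = €18,070.56.
Lender B: at 8.14% the monthly rate is 0.0067833, so the payment is 108,000 × 0.0067833 / (1 − 1.0067833^−60) = €2,197.09.
Total interest on Lender B = 60 × €2,197.09 − €108,000 = €23,825.40.
Lender A is lower by €5,754.84.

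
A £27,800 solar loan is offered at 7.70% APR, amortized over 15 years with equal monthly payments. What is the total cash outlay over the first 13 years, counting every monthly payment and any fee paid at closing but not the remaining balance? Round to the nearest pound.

£40,697

Monthly rate = 7.7%/12 = 0.0064167; payment = 27,800 × 0.0064167 / (1 − (1+0.0064167)^−180) = £260.88.
Total outlay = 156 × £260.88 = £40,697.28.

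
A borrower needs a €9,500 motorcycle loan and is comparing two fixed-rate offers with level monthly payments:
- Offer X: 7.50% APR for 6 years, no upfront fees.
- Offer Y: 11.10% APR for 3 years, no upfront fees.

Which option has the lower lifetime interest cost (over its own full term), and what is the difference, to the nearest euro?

Offer X: at 7.50% the monthly rate is 0.0062500, so the payment is 9,500 × 0.0062500 / (1 − 1.0062500^−72) = €164.26.
Total interest on Offer X = 72 × €164.26 − €9,500 = €2,326.72.
Offer Y: monthly rate = 11.1%/12 = 0.0092500; payment = 9,500 × 0.0092500 / (1 − (1+0.0092500)^−36) = €311.47.
Total interest on Offer Y = 36 × €311.47 − €9,500 = €1,712.92.
Offer Y is lower by €613.80.

Offer Y by €614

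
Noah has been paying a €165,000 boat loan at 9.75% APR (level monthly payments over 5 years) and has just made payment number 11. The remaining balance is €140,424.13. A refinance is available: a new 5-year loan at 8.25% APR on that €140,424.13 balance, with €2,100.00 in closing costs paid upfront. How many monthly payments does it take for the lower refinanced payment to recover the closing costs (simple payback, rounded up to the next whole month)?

Current payment = 165,000 × 9.75%/12 / (1 − (1+0.0081250)^−60) = €3,485.50.
Refinanced payment = 140,424.13 × 0.0068750 / (1 − (1+0.0068750)^−60) = €2,864.13.
Monthly savings = €3,485.50 − €2,864.13 = €621.37.
Break-even = €2,100.00 / €621.37 = 3.38 → 4 months.

4 months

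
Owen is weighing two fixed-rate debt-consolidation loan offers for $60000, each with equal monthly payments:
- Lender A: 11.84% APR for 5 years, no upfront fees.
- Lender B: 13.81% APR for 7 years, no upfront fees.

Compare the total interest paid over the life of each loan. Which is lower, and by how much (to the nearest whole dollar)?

Lender A: monthly rate = 11.84%/12 = 0.0098667; payment = 60,000 × 0.0098667 / (1 − (1+0.0098667)^−60) = $1,329.82.
Total interest on Lender A = 60 × $1,329.82 − $60,000 = $19,789.20.
Lender B: monthly rate = 13.81%/12 = 0.0115083; payment = 60,000 × 0.0115083 / (1 − (1+0.0115083)^−84) = $1,118.11.
Total interest on Lender B = 84 × $1,118.11 − $60,000 = $33,921.24.
Lender A is lower by $14,132.04.

Lender A by $14,132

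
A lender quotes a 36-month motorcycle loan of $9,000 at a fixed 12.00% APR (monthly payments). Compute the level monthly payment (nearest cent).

$298.93

At 12.00% the monthly rate is 0.0100000, so the payment is 9,000 × 0.0100000 / (1 − 1.0100000^−36) = $298.93.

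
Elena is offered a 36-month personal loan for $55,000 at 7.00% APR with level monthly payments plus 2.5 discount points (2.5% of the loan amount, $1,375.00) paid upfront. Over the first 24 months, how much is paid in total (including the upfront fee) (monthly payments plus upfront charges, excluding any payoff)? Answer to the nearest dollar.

Monthly rate = 7%/12 = 0.0058333; payment = 55,000 × 0.0058333 / (1 − (1+0.0058333)^−36) = $1,698.24.
Total outlay = 24 × $1,698.24 + $1,375.00 = $42,132.76.

$42,133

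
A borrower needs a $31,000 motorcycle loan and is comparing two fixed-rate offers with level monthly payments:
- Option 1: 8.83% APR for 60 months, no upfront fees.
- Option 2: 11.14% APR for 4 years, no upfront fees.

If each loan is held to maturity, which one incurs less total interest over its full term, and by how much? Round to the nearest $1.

Option 1: monthly rate = 8.83%/12 = 0.0073583; payment = 31,000 × 0.0073583 / (1 − (1+0.0073583)^−60) = $640.95.
Total interest on Option 1 = 60 × $640.95 − $31,000 = $7,457.00.
Option 2: monthly rate = 11.14%/12 = 0.0092833; payment = 31,000 × 0.0092833 / (1 − (1+0.0092833)^−48) = $803.32.
Total interest on Option 2 = 48 × $803.32 − $31,000 = $7,559.36.
Option 1 is lower by $102.36.

Option 1 by $102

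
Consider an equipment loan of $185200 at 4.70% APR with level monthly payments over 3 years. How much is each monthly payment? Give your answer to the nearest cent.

At 4.70% the monthly rate is 0.0039167, so the payment is 185,200 × 0.0039167 / (1 − 1.0039167^−36) = $5,525.70.

$5,525.70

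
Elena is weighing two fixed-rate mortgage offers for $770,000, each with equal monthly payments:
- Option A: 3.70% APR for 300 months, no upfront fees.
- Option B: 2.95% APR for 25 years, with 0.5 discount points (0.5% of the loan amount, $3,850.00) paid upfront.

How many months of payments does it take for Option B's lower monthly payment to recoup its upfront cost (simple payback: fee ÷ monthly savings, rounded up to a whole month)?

13 months

Option A: at 3.70% the monthly rate is 0.0030833, so the payment is 770,000 × 0.0030833 / (1 − 1.0030833^−300) = $3,937.89.
Option B: monthly rate = 2.95%/12 = 0.0024583; payment = 770,000 × 0.0024583 / (1 − (1+0.0024583)^−300) = $3,631.43.
Monthly savings = $3,937.89 − $3,631.43 = $306.46.
Break-even = $3,850.00 / $306.46 = 12.56 → 13 months.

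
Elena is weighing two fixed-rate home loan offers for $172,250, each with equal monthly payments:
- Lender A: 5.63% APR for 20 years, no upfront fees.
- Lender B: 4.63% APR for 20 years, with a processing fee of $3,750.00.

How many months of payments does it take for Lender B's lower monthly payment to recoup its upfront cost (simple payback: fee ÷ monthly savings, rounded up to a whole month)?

Lender A: monthly rate = 5.63%/12 = 0.0046917; payment = 172,250 × 0.0046917 / (1 − (1+0.0046917)^−240) = $1,197.57.
Lender B: at 4.63% the monthly rate is 0.0038583, so the payment is 172,250 × 0.0038583 / (1 − 1.0038583^−240) = $1,101.86.
Monthly savings = $1,197.57 − $1,101.86 = $95.71.
Break-even = $3,750.00 / $95.71 = 39.18 → 40 months.

40 months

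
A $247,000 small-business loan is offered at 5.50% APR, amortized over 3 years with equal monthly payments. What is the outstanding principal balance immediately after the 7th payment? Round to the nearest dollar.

$202,102

With monthly rate i = 5.5%/12 = 0.0045833, the balance after k of n payments is P · [(1+i)^n − (1+i)^k] / [(1+i)^n − 1].
(1+0.0045833)^36 = 1.17894860 and (1+0.0045833)^7 = 1.03252786, so the balance is 247,000 × (1.17894860 − 1.03252786) / (1.17894860 − 1) = $202,102.29.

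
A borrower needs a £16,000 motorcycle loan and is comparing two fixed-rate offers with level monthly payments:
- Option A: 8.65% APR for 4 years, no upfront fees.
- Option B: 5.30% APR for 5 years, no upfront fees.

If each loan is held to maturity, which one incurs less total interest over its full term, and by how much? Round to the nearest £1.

Option A: monthly rate = 8.65%/12 = 0.0072083; payment = 16,000 × 0.0072083 / (1 − (1+0.0072083)^−48) = £395.51.
Total interest on Option A = 48 × £395.51 − £16,000 = £2,984.48.
Option B: monthly rate = 5.3%/12 = 0.0044167; payment = 16,000 × 0.0044167 / (1 − (1+0.0044167)^−60) = £304.14.
Total interest on Option B = 60 × £304.14 − £16,000 = £2,248.40.
Option B is lower by £736.08.

Option B by £736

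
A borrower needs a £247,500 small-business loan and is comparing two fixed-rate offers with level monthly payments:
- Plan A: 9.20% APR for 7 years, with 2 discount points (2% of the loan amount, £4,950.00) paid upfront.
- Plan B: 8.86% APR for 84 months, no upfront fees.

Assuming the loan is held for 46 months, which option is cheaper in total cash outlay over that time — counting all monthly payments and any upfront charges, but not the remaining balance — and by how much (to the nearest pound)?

Plan A: at 9.20% the monthly rate is 0.0076667, so the payment is 247,500 × 0.0076667 / (1 − 1.0076667^−84) = £4,007.21.
Plan B: monthly rate = 8.86%/12 = 0.0073833; payment = 247,500 × 0.0073833 / (1 − (1+0.0073833)^−84) = £3,964.48.
Over 46 months: Plan A costs 46 × £4,007.21 + £4,950.00 = £189,281.66; Plan B costs 46 × £3,964.48 = £182,366.08.
Plan B is cheaper by £189,281.66 − £182,366.08 = £6,915.58.

Plan B by £6,916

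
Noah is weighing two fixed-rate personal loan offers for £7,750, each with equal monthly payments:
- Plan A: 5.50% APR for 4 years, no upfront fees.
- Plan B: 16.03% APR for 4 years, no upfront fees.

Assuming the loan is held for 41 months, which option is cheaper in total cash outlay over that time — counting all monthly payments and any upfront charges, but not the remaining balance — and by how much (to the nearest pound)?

Plan A by £1,620

Plan A: monthly rate = 5.5%/12 = 0.0045833; payment = 7,750 × 0.0045833 / (1 − (1+0.0045833)^−48) = £180.24.
Plan B: monthly rate = 16.03%/12 = 0.0133583; payment = 7,750 × 0.0133583 / (1 − (1+0.0133583)^−48) = £219.76.
Over 41 months: Plan A costs 41 × £180.24 = £7,389.84; Plan B costs 41 × £219.76 = £9,010.16.
Plan A is cheaper by £9,010.16 − £7,389.84 = £1,620.32.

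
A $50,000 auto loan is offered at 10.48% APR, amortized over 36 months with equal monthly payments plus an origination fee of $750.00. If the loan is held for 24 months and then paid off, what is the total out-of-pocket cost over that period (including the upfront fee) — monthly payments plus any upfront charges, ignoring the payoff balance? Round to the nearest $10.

At 10.48% the monthly rate is 0.0087333, so the payment is 50,000 × 0.0087333 / (1 − 1.0087333^−36) = $1,624.65.
Total outlay = 24 × $1,624.65 + $750.00 = $39,741.60.

$39,740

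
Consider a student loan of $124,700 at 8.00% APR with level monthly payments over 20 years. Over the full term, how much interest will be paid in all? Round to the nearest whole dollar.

Monthly rate = 8%/12 = 0.0066667; payment = 124,700 × 0.0066667 / (1 − (1+0.0066667)^−240) = $1,043.04.
Total paid = 240 × $1,043.04 = $250,329.60; interest = $250,329.60 − $124,700 = $125,629.60.

$125,630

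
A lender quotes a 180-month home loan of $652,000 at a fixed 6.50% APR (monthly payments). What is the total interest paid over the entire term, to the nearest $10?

$370,330

At 6.50% the monthly rate is 0.0054167, so the payment is 652,000 × 0.0054167 / (1 − 1.0054167^−180) = $5,679.62.
Total paid = 180 × $5,679.62 = $1,022,331.60; interest = $1,022,331.60 − $652,000 = $370,331.60.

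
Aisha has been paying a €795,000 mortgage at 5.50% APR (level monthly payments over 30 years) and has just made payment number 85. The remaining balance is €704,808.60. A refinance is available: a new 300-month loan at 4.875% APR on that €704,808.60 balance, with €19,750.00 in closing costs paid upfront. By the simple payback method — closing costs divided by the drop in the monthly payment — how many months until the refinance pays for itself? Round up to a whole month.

45 months

Current payment = 795,000 × 5.5%/12 / (1 − (1+0.0045833)^−360) = €4,513.92.
Refinanced payment = 704,808.60 × 0.0040625 / (1 − (1+0.0040625)^−300) = €4,069.07.
Monthly savings = €4,513.92 − €4,069.07 = €444.85.
Break-even = €19,750.00 / €444.85 = 44.40 → 45 months.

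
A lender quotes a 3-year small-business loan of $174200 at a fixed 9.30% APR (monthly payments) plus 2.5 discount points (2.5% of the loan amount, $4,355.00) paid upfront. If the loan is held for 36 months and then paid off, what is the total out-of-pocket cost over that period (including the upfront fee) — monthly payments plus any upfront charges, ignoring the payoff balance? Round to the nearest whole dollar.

Monthly rate = 9.3%/12 = 0.0077500; payment = 174,200 × 0.0077500 / (1 − (1+0.0077500)^−36) = $5,563.87.
Total outlay = 36 × $5,563.87 + $4,355.00 = $204,654.32.

$204,654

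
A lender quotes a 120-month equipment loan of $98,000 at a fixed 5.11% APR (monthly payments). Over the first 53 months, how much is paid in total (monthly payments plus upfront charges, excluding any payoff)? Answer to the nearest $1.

$55,370

Monthly rate = 5.11%/12 = 0.0042583; payment = 98,000 × 0.0042583 / (1 − (1+0.0042583)^−120) = $1,044.72.
Total outlay = 53 × $1,044.72 = $55,370.16.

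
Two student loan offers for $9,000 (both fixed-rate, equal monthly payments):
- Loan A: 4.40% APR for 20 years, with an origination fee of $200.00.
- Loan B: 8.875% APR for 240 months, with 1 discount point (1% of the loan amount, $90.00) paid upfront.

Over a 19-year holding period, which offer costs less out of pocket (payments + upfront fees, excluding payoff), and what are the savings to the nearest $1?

Loan A: at 4.40% the monthly rate is 0.0036667, so the payment is 9,000 × 0.0036667 / (1 − 1.0036667^−240) = $56.45.
Loan B: at 8.875% the monthly rate is 0.0073958, so the payment is 9,000 × 0.0073958 / (1 − 1.0073958^−240) = $80.25.
Over 228 months: Loan A costs 228 × $56.45 + $200.00 = $13,070.60; Loan B costs 228 × $80.25 + $90.00 = $18,387.00.
Loan A is cheaper by $18,387.00 − $13,070.60 = $5,316.40.

Loan A by $5,316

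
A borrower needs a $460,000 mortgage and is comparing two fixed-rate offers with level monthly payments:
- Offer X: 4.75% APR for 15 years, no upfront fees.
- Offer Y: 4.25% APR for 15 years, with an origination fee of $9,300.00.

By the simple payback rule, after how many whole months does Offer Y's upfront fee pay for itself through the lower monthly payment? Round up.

Offer X: at 4.75% the monthly rate is 0.0039583, so the payment is 460,000 × 0.0039583 / (1 − 1.0039583^−180) = $3,578.03.
Offer Y: at 4.25% the monthly rate is 0.0035417, so the payment is 460,000 × 0.0035417 / (1 − 1.0035417^−180) = $3,460.48.
Monthly savings = $3,578.03 − $3,460.48 = $117.55.
Break-even = $9,300.00 / $117.55 = 79.12 → 80 months.

80 months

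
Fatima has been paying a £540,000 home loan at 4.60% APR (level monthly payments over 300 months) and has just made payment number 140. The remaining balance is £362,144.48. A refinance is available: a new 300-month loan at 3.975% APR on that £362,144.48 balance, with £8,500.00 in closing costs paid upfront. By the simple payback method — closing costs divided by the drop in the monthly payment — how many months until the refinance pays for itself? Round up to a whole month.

Current payment = 540,000 × 4.6%/12 / (1 − (1+0.0038333)^−300) = £3,032.23.
Refinanced payment = 362,144.48 × 0.0033125 / (1 − (1+0.0033125)^−300) = £1,906.54.
Monthly savings = £3,032.23 − £1,906.54 = £1,125.69.
Break-even = £8,500.00 / £1,125.69 = 7.55 → 8 months.

8 months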